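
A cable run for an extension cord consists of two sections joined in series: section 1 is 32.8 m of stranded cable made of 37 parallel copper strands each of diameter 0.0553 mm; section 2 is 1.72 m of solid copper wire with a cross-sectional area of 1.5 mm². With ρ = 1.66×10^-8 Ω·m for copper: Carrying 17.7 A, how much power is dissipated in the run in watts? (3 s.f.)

1930 W

Section 1: A_strand = π(2.7650e-05)² = 2.402e-09 m²; R₁ = ρL/(N·A_s) = (1.66×10^-8)(32.8)/(37×2.402e-09) = 6.127 Ω
Section 2: A = 1.5 mm² = 1.500e-06 m²
R₂ = (1.66×10^-8)(1.72)/(1.500e-06) = 0.01903 Ω
R = R₁ + R₂ = 6.146 Ω
P = I²R = (17.7)² × 6.146 = 1930 W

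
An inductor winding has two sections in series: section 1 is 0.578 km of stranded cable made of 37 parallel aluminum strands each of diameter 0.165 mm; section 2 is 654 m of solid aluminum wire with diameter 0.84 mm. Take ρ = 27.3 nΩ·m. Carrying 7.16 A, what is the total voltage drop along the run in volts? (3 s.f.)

ρ = 27.3 nΩ·m = 2.73×10^-8 Ω·m
Section 1: A_strand = π(8.2500e-05)² = 2.138e-08 m²; R₁ = ρL/(N·A_s) = (2.73×10^-8)(578)/(37×2.138e-08) = 19.94 Ω
Section 2: A = π(d/2)² = π(4.2000e-04 m)² = 5.542e-07 m²
R₂ = (2.73×10^-8)(654)/(5.542e-07) = 32.22 Ω
R = R₁ + R₂ = 52.16 Ω
V = IR = 7.16 × 52.16 = 373 V

373 V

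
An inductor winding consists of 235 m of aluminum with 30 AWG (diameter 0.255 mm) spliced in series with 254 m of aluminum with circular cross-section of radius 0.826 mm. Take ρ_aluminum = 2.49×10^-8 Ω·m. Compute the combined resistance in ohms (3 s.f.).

118 Ω

Segment 1: A = π(0.255/2 mm)² = π(1.2750e-04 m)² = 5.107e-08 m²
R₁ = ρL/A = (2.49×10^-8)(235)/(5.107e-08) = 114.6 Ω
Segment 2: A = πr² = π(8.2600e-04 m)² = 2.143e-06 m²
R₂ = (2.49×10^-8)(254)/(2.143e-06) = 2.951 Ω
R = R₁ + R₂ = 118 Ω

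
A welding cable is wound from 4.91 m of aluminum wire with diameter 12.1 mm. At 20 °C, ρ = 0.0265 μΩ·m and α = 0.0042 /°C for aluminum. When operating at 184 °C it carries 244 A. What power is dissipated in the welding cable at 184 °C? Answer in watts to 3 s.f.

ρ = 0.0265 μΩ·m = 2.65×10^-8 Ω·m
A = π(d/2)² = π(6.0500e-03 m)² = 1.150e-04 m²
R₍20₎ = ρL/A = (2.65×10^-8)(4.91)/(1.150e-04) = 0.001132 Ω
R₍184₎ = R₍20₎(1 + αΔT) = 0.001132 × (1 + 0.0042×164) = 0.001911 Ω
P = I²R = (244)² × 0.001911 = 114 W

114 W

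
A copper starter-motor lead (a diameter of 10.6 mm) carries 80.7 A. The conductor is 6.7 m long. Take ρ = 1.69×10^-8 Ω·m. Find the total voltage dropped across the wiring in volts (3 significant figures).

0.104 V

A = π(d/2)² = π(5.3000e-03 m)² = 8.825e-05 m²
R = ρL/A = (1.69×10^-8)(6.7)/(8.825e-05) = 0.001283 Ω
V = IR = 80.7 × 0.001283 = 0.104 V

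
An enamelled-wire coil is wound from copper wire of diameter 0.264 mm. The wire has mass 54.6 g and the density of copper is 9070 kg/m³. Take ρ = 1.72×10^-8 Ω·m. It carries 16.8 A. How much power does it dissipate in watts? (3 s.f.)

A = π(d/2)² = π(1.3200e-04 m)² = 5.4739e-08 m²
L = m/(density·A) = 0.0546/(9070×5.4739e-08) = 110 m
R = ρL/A = (1.72×10^-8)(110)/(5.4739e-08) = 34.56 Ω
P = I²R = (16.8)² × 34.56 = 9750 W

9750 W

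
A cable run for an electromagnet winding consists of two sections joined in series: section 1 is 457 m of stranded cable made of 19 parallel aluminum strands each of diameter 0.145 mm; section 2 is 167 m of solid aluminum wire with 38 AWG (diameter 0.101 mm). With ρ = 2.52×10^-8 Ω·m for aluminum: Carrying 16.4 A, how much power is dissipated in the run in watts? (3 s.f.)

Section 1: A_strand = π(7.2500e-05)² = 1.651e-08 m²; R₁ = ρL/(N·A_s) = (2.52×10^-8)(457)/(19×1.651e-08) = 36.71 Ω
Section 2: A = π(0.101/2 mm)² = π(5.0500e-05 m)² = 8.012e-09 m²
R₂ = (2.52×10^-8)(167)/(8.012e-09) = 525.3 Ω
R = R₁ + R₂ = 562 Ω
P = I²R = (16.4)² × 562 = 1.51×10^5 W

1.51×10^5 W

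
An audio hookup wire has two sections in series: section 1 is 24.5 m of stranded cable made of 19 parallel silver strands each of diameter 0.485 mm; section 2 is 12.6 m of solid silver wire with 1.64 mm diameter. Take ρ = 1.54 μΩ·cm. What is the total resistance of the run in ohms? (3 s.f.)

ρ = 1.54 μΩ·cm = 1.54×10^-8 Ω·m
Section 1: A_strand = π(2.4250e-04)² = 1.847e-07 m²; R₁ = ρL/(N·A_s) = (1.54×10^-8)(24.5)/(19×1.847e-07) = 0.1075 Ω
Section 2: A = π(d/2)² = π(8.2000e-04 m)² = 2.112e-06 m²
R₂ = (1.54×10^-8)(12.6)/(2.112e-06) = 0.09186 Ω
R = R₁ + R₂ = 0.199 Ω

0.199 Ω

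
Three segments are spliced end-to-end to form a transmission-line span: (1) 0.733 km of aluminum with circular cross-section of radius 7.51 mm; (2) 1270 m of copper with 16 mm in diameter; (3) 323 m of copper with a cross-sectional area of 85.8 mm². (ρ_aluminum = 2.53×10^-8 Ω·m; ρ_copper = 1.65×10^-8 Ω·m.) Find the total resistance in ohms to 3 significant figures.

Seg 1: A = πr² = π(7.5100e-03 m)² = 1.772e-04 m²
R_1 = (2.53×10^-8)(733)/(1.772e-04) = 0.1047 Ω
Seg 2: A = π(d/2)² = π(8.0000e-03 m)² = 2.011e-04 m²
R_2 = (1.65×10^-8)(1270)/(2.011e-04) = 0.1042 Ω
Seg 3: A = 85.8 mm² = 8.580e-05 m²
R_3 = (1.65×10^-8)(323)/(8.580e-05) = 0.06212 Ω
R_total = R_1 + R_2 + R_3 = 0.271 Ω

0.271 Ω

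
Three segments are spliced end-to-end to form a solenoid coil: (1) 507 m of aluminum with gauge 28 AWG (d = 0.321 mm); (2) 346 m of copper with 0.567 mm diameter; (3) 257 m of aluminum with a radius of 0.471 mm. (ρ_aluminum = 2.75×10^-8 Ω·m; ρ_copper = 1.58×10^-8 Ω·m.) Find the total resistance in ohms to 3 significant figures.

204 Ω

Seg 1: A = π(0.321/2 mm)² = π(1.6050e-04 m)² = 8.093e-08 m²
R_1 = (2.75×10^-8)(507)/(8.093e-08) = 172.3 Ω
Seg 2: A = π(d/2)² = π(2.8350e-04 m)² = 2.525e-07 m²
R_2 = (1.58×10^-8)(346)/(2.525e-07) = 21.65 Ω
Seg 3: A = πr² = π(4.7100e-04 m)² = 6.969e-07 m²
R_3 = (2.75×10^-8)(257)/(6.969e-07) = 10.14 Ω
R_total = R_1 + R_2 + R_3 = 204 Ω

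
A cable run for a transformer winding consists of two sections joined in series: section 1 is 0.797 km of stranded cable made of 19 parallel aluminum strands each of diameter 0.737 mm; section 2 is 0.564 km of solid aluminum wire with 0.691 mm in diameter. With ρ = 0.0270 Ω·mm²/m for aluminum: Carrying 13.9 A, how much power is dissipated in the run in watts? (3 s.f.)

ρ = 0.0270 Ω·mm²/m = 2.70×10^-8 Ω·m
Section 1: A_strand = π(3.6850e-04)² = 4.266e-07 m²; R₁ = ρL/(N·A_s) = (2.70×10^-8)(797)/(19×4.266e-07) = 2.655 Ω
Section 2: A = π(d/2)² = π(3.4550e-04 m)² = 3.750e-07 m²
R₂ = (2.70×10^-8)(564)/(3.750e-07) = 40.61 Ω
R = R₁ + R₂ = 43.26 Ω
P = I²R = (13.9)² × 43.26 = 8360 W

8360 W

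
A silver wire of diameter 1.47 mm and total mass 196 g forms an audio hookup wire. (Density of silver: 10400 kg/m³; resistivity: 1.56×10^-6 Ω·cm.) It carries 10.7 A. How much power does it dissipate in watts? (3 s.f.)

ρ = 1.56×10^-6 Ω·cm = 1.56×10^-8 Ω·m
A = π(d/2)² = π(7.3500e-04 m)² = 1.6972e-06 m²
L = m/(density·A) = 0.196/(10400×1.6972e-06) = 11.1 m
R = ρL/A = (1.56×10^-8)(11.1)/(1.6972e-06) = 0.1021 Ω
P = I²R = (10.7)² × 0.1021 = 11.7 W

11.7 W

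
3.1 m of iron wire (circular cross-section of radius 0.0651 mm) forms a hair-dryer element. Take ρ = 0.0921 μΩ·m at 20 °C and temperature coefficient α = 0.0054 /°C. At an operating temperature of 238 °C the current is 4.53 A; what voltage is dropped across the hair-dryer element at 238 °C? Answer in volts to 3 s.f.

ρ = 0.0921 μΩ·m = 9.21×10^-8 Ω·m
A = πr² = π(6.5100e-05 m)² = 1.331e-08 m²
R₍20₎ = ρL/A = (9.21×10^-8)(3.1)/(1.331e-08) = 21.44 Ω
R₍238₎ = R₍20₎(1 + αΔT) = 21.44 × (1 + 0.0054×218) = 46.69 Ω
V = IR = 4.53 × 46.69 = 211 V

211 V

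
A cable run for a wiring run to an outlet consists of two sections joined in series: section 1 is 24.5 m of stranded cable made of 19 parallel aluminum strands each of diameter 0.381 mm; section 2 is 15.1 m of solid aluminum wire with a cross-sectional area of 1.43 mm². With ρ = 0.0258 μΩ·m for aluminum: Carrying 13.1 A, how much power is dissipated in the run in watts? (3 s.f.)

ρ = 0.0258 μΩ·m = 2.58×10^-8 Ω·m
Section 1: A_strand = π(1.9050e-04)² = 1.140e-07 m²; R₁ = ρL/(N·A_s) = (2.58×10^-8)(24.5)/(19×1.140e-07) = 0.2918 Ω
Section 2: A = 1.43 mm² = 1.430e-06 m²
R₂ = (2.58×10^-8)(15.1)/(1.430e-06) = 0.2724 Ω
R = R₁ + R₂ = 0.5642 Ω
P = I²R = (13.1)² × 0.5642 = 96.8 W

96.8 W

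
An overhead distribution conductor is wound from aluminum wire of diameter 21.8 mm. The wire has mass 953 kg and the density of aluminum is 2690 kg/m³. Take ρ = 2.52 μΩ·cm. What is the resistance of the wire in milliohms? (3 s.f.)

64.1 mΩ

ρ = 2.52 μΩ·cm = 2.52×10^-8 Ω·m
A = π(d/2)² = π(1.0900e-02 m)² = 3.7325e-04 m²
L = m/(density·A) = 953/(2690×3.7325e-04) = 949.2 m
R = ρL/A = (2.52×10^-8)(949.2)/(3.7325e-04) = 64.1 mΩ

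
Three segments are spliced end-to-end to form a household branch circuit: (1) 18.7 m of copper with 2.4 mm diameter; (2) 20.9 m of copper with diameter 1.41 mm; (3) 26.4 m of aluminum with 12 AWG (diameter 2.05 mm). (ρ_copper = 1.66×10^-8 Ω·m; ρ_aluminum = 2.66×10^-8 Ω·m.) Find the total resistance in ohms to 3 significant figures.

0.504 Ω

Seg 1: A = π(d/2)² = π(1.2000e-03 m)² = 4.524e-06 m²
R_1 = (1.66×10^-8)(18.7)/(4.524e-06) = 0.06862 Ω
Seg 2: A = π(d/2)² = π(7.0500e-04 m)² = 1.561e-06 m²
R_2 = (1.66×10^-8)(20.9)/(1.561e-06) = 0.2222 Ω
Seg 3: A = π(2.05/2 mm)² = π(1.0250e-03 m)² = 3.301e-06 m²
R_3 = (2.66×10^-8)(26.4)/(3.301e-06) = 0.2128 Ω
R_total = R_1 + R_2 + R_3 = 0.504 Ω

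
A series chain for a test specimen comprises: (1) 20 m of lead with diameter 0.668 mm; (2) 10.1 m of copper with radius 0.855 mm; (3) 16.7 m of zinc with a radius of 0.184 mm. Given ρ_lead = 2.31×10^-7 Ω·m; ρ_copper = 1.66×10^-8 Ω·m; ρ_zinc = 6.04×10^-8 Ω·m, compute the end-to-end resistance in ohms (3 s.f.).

Seg 1: A = π(d/2)² = π(3.3400e-04 m)² = 3.505e-07 m²
R_1 = (2.31×10^-7)(20)/(3.505e-07) = 13.18 Ω
Seg 2: A = πr² = π(8.5500e-04 m)² = 2.297e-06 m²
R_2 = (1.66×10^-8)(10.1)/(2.297e-06) = 0.073 Ω
Seg 3: A = πr² = π(1.8400e-04 m)² = 1.064e-07 m²
R_3 = (6.04×10^-8)(16.7)/(1.064e-07) = 9.483 Ω
R_total = R_1 + R_2 + R_3 = 22.7 Ω

22.7 Ω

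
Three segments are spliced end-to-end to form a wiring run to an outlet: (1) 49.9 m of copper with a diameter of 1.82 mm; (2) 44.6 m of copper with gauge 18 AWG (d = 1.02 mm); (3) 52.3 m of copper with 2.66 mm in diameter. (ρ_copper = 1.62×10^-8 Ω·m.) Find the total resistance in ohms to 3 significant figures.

Seg 1: A = π(d/2)² = π(9.1000e-04 m)² = 2.602e-06 m²
R_1 = (1.62×10^-8)(49.9)/(2.602e-06) = 0.3107 Ω
Seg 2: A = π(1.02/2 mm)² = π(5.1000e-04 m)² = 8.171e-07 m²
R_2 = (1.62×10^-8)(44.6)/(8.171e-07) = 0.8842 Ω
Seg 3: A = π(d/2)² = π(1.3300e-03 m)² = 5.557e-06 m²
R_3 = (1.62×10^-8)(52.3)/(5.557e-06) = 0.1525 Ω
R_total = R_1 + R_2 + R_3 = 1.35 Ω

1.35 Ω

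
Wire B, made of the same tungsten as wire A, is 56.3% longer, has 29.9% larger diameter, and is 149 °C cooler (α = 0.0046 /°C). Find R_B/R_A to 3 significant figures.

0.291

R ∝ ρL/d² with ρ ∝ (1+αΔT), so R_B/R_A = (1 + 56.3/100) × (1 + 29.9/100)⁻² × (1 − 0.0046×149)
= 1.563 × 0.5926 × 0.3146 = 0.291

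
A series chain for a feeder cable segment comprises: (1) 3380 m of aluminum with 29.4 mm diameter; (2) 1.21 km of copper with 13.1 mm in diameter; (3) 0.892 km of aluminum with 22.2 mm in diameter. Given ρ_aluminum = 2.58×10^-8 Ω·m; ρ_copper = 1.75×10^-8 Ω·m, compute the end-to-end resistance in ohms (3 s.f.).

Seg 1: A = π(d/2)² = π(1.4700e-02 m)² = 6.789e-04 m²
R_1 = (2.58×10^-8)(3380)/(6.789e-04) = 0.1285 Ω
Seg 2: A = π(d/2)² = π(6.5500e-03 m)² = 1.348e-04 m²
R_2 = (1.75×10^-8)(1210)/(1.348e-04) = 0.1571 Ω
Seg 3: A = π(d/2)² = π(1.1100e-02 m)² = 3.871e-04 m²
R_3 = (2.58×10^-8)(892)/(3.871e-04) = 0.05946 Ω
R_total = R_1 + R_2 + R_3 = 0.345 Ω

0.345 Ω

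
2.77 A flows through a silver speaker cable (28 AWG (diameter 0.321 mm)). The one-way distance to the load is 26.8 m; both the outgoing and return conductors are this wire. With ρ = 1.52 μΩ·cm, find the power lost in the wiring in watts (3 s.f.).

ρ = 1.52 μΩ·cm = 1.52×10^-8 Ω·m
A = π(0.321/2 mm)² = π(1.6050e-04 m)² = 8.093e-08 m²
Total conductor length (both ways) L = 2 × 26.8 = 53.6 m
R = ρL/A = (1.52×10^-8)(53.6)/(8.093e-08) = 10.07 Ω
P = I²R = (2.77)² × 10.07 = 77.2 W

77.2 W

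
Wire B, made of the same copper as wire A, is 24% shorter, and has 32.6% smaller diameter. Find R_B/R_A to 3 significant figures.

1.67

R ∝ L/d², so R_B/R_A = (1 − 24/100) × (1 − 32.6/100)⁻²
= 0.76 × 2.201 = 1.67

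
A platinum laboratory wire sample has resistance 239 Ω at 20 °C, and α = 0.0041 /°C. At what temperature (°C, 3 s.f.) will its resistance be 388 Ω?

172 °C

R = R₀(1 + α(T − T₀)) ⇒ T = T₀ + (R/R₀ − 1)/α
T = 20 + (388/239 − 1)/0.0041 = 20 + (0.6234)/0.0041 = 172 °C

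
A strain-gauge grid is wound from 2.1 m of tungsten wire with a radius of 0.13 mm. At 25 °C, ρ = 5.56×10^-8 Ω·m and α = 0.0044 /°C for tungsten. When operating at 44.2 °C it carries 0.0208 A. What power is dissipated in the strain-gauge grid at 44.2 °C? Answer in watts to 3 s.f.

A = πr² = π(1.3000e-04 m)² = 5.309e-08 m²
R₍25₎ = ρL/A = (5.56×10^-8)(2.1)/(5.309e-08) = 2.199 Ω
R₍44.2₎ = R₍25₎(1 + αΔT) = 2.199 × (1 + 0.0044×19.2) = 2.385 Ω
P = I²R = (0.0208)² × 2.385 = 0.00103 W

0.00103 W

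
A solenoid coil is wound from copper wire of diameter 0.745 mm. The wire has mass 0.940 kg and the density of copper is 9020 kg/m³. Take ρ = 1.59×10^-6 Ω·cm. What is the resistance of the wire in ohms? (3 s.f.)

ρ = 1.59×10^-6 Ω·cm = 1.59×10^-8 Ω·m
A = π(d/2)² = π(3.7250e-04 m)² = 4.3592e-07 m²
L = m/(density·A) = 0.94/(9020×4.3592e-07) = 239.1 m
R = ρL/A = (1.59×10^-8)(239.1)/(4.3592e-07) = 8.72 Ω

8.72 Ω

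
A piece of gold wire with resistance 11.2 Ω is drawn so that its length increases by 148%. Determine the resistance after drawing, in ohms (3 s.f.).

68.9 Ω

k = 1 + 148/100 = 2.48; volume constant ⇒ A' = A/k, so R' = k²R.
R' = 6.15 × 11.2 = 68.9 Ω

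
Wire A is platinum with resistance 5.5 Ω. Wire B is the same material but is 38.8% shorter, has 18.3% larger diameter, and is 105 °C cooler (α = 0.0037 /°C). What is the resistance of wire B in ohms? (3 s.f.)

1.47 Ω

R ∝ ρL/d² with ρ ∝ (1+αΔT), so R_B/R_A = (1 − 38.8/100) × (1 + 18.3/100)⁻² × (1 − 0.0037×105)
= 0.612 × 0.7146 × 0.6115 = 0.2674
R_B = 0.2674 × 5.5 = 1.47 Ω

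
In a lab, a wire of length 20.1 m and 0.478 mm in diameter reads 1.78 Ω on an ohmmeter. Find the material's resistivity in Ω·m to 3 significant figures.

A = π(d/2)² = π(2.3900e-04 m)² = 1.795e-07 m²
ρ = RA/L = (1.78)(1.795e-07)/(20.1) = 1.59×10^-8 Ω·m

1.59×10^-8 Ω·m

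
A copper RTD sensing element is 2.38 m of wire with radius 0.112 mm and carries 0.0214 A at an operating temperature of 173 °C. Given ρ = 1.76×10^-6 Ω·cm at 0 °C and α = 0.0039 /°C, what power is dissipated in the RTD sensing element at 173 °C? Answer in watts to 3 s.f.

ρ = 1.76×10^-6 Ω·cm = 1.76×10^-8 Ω·m
A = πr² = π(1.1200e-04 m)² = 3.941e-08 m²
R₍0₎ = ρL/A = (1.76×10^-8)(2.38)/(3.941e-08) = 1.063 Ω
R₍173₎ = R₍0₎(1 + αΔT) = 1.063 × (1 + 0.0039×173) = 1.78 Ω
P = I²R = (0.0214)² × 1.78 = 8.15×10^-4 W

8.15×10^-4 W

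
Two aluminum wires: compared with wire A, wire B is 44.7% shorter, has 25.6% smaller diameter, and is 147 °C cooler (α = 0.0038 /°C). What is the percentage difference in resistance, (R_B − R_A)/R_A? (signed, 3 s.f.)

R ∝ ρL/d² with ρ ∝ (1+αΔT), so R_B/R_A = (1 − 44.7/100) × (1 − 25.6/100)⁻² × (1 − 0.0038×147)
= 0.553 × 1.807 × 0.4414 = 0.441
(R_B − R_A)/R_A = 0.441 − 1 = -55.9%

-55.9%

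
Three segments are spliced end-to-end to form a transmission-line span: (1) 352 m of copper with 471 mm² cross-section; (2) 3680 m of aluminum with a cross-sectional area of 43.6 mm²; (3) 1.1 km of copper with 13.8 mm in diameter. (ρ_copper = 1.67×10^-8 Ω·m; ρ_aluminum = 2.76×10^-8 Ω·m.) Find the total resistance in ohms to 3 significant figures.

Seg 1: A = 471 mm² = 4.710e-04 m²
R_1 = (1.67×10^-8)(352)/(4.710e-04) = 0.01248 Ω
Seg 2: A = 43.6 mm² = 4.360e-05 m²
R_2 = (2.76×10^-8)(3680)/(4.360e-05) = 2.33 Ω
Seg 3: A = π(d/2)² = π(6.9000e-03 m)² = 1.496e-04 m²
R_3 = (1.67×10^-8)(1100)/(1.496e-04) = 0.1228 Ω
R_total = R_1 + R_2 + R_3 = 2.46 Ω

2.46 Ω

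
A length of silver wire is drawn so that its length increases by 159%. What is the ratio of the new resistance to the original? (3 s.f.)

k = 1 + 159/100 = 2.59; volume constant ⇒ A' = A/k, so R' = k²R.
Factor = 6.71

6.71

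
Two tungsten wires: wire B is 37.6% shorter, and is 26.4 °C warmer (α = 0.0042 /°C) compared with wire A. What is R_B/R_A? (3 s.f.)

0.693

R ∝ ρL/d² with ρ ∝ (1+αΔT), so R_B/R_A = (1 − 37.6/100) × (1 + 0.0042×26.4)
= 0.624 × 1.111 = 0.693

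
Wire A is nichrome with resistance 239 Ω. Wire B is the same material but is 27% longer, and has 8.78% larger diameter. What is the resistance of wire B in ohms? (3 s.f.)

R ∝ L/d², so R_B/R_A = (1 + 27/100) × (1 + 8.78/100)⁻²
= 1.27 × 0.8451 = 1.073
R_B = 1.073 × 239 = 257 Ω

257 Ω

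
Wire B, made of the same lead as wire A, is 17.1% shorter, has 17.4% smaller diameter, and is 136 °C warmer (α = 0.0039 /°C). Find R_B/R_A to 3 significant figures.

1.86

R ∝ ρL/d² with ρ ∝ (1+αΔT), so R_B/R_A = (1 − 17.1/100) × (1 − 17.4/100)⁻² × (1 + 0.0039×136)
= 0.829 × 1.466 × 1.53 = 1.86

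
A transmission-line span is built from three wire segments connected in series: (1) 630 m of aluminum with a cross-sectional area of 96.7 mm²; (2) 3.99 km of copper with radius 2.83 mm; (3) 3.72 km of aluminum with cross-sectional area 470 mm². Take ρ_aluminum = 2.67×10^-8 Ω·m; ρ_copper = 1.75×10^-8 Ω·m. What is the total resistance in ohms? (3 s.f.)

3.16 Ω

Seg 1: A = 96.7 mm² = 9.670e-05 m²
R_1 = (2.67×10^-8)(630)/(9.670e-05) = 0.174 Ω
Seg 2: A = πr² = π(2.8300e-03 m)² = 2.516e-05 m²
R_2 = (1.75×10^-8)(3990)/(2.516e-05) = 2.775 Ω
Seg 3: A = 470 mm² = 4.700e-04 m²
R_3 = (2.67×10^-8)(3720)/(4.700e-04) = 0.2113 Ω
R_total = R_1 + R_2 + R_3 = 3.16 Ω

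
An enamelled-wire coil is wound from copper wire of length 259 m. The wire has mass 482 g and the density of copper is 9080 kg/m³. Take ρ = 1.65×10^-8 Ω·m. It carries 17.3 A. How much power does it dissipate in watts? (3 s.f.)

6240 W

A = m/(density·L) = 0.482/(9080×259) = 2.0496e-07 m²
R = ρL/A = (1.65×10^-8)(259)/(2.0496e-07) = 20.85 Ω
P = I²R = (17.3)² × 20.85 = 6240 W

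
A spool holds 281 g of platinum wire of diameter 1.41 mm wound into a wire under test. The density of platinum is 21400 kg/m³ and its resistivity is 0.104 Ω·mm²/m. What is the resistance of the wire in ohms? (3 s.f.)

0.560 Ω

ρ = 0.104 Ω·mm²/m = 1.04×10^-7 Ω·m
A = π(d/2)² = π(7.0500e-04 m)² = 1.5615e-06 m²
L = m/(density·A) = 0.281/(21400×1.5615e-06) = 8.409 m
R = ρL/A = (1.04×10^-7)(8.409)/(1.5615e-06) = 0.560 Ω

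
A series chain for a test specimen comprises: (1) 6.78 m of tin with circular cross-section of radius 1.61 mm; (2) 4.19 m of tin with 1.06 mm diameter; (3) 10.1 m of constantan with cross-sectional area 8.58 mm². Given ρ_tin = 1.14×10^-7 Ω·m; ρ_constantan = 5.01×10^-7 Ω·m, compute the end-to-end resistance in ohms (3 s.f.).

1.23 Ω

Seg 1: A = πr² = π(1.6100e-03 m)² = 8.143e-06 m²
R_1 = (1.14×10^-7)(6.78)/(8.143e-06) = 0.09491 Ω
Seg 2: A = π(d/2)² = π(5.3000e-04 m)² = 8.825e-07 m²
R_2 = (1.14×10^-7)(4.19)/(8.825e-07) = 0.5413 Ω
Seg 3: A = 8.58 mm² = 8.580e-06 m²
R_3 = (5.01×10^-7)(10.1)/(8.580e-06) = 0.5898 Ω
R_total = R_1 + R_2 + R_3 = 1.23 Ω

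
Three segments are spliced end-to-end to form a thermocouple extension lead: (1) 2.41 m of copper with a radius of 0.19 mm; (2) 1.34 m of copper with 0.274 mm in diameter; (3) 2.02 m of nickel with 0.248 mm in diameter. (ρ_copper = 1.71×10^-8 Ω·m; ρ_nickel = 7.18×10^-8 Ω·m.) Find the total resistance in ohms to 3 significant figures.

Seg 1: A = πr² = π(1.9000e-04 m)² = 1.134e-07 m²
R_1 = (1.71×10^-8)(2.41)/(1.134e-07) = 0.3634 Ω
Seg 2: A = π(d/2)² = π(1.3700e-04 m)² = 5.896e-08 m²
R_2 = (1.71×10^-8)(1.34)/(5.896e-08) = 0.3886 Ω
Seg 3: A = π(d/2)² = π(1.2400e-04 m)² = 4.831e-08 m²
R_3 = (7.18×10^-8)(2.02)/(4.831e-08) = 3.002 Ω
R_total = R_1 + R_2 + R_3 = 3.75 Ω

3.75 Ω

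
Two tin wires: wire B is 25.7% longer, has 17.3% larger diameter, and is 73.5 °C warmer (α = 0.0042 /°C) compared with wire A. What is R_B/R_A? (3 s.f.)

1.20

R ∝ ρL/d² with ρ ∝ (1+αΔT), so R_B/R_A = (1 + 25.7/100) × (1 + 17.3/100)⁻² × (1 + 0.0042×73.5)
= 1.257 × 0.7268 × 1.309 = 1.20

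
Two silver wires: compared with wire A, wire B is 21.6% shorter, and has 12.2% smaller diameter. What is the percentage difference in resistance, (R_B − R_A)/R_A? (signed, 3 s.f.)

1.70%

R ∝ L/d², so R_B/R_A = (1 − 21.6/100) × (1 − 12.2/100)⁻²
= 0.784 × 1.297 = 1.017
(R_B − R_A)/R_A = 1.017 − 1 = 1.70%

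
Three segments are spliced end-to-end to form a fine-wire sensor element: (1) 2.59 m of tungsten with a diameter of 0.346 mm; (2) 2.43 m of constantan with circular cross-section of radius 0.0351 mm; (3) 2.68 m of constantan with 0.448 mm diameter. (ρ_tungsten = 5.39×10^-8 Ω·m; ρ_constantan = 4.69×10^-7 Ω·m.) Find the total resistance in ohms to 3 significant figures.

Seg 1: A = π(d/2)² = π(1.7300e-04 m)² = 9.402e-08 m²
R_1 = (5.39×10^-8)(2.59)/(9.402e-08) = 1.485 Ω
Seg 2: A = πr² = π(3.5100e-05 m)² = 3.870e-09 m²
R_2 = (4.69×10^-7)(2.43)/(3.870e-09) = 294.5 Ω
Seg 3: A = π(d/2)² = π(2.2400e-04 m)² = 1.576e-07 m²
R_3 = (4.69×10^-7)(2.68)/(1.576e-07) = 7.974 Ω
R_total = R_1 + R_2 + R_3 = 304 Ω

304 Ω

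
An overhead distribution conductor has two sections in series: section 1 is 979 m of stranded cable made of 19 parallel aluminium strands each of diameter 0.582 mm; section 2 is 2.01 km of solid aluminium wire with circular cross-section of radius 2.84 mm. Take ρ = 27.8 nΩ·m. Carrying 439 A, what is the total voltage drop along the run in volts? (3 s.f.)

ρ = 27.8 nΩ·m = 2.78×10^-8 Ω·m
Section 1: A_strand = π(2.9100e-04)² = 2.660e-07 m²; R₁ = ρL/(N·A_s) = (2.78×10^-8)(979)/(19×2.660e-07) = 5.384 Ω
Section 2: A = πr² = π(2.8400e-03 m)² = 2.534e-05 m²
R₂ = (2.78×10^-8)(2010)/(2.534e-05) = 2.205 Ω
R = R₁ + R₂ = 7.59 Ω
V = IR = 439 × 7.59 = 3330 V

3330 V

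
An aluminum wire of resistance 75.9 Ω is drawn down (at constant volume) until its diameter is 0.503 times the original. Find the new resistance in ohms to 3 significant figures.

1190 Ω

Volume constant ⇒ L' = L/r² with r = 0.503. R' = ρL'/A' = ρ(L/r²)/(πr²d₀²/4) = R/r⁴.
R' = 15.62 × 75.9 = 1190 Ω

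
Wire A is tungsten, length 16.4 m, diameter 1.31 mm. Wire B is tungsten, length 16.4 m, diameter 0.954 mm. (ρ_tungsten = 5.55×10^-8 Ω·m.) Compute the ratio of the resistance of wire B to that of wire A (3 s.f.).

R ∝ ρL/d², so R_B/R_A = (d_A/d_B)²
= (1.31/0.954)² = 1.89

1.89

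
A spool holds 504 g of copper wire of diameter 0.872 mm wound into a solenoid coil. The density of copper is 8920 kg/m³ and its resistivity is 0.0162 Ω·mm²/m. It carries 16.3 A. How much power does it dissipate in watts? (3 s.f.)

682 W

ρ = 0.0162 Ω·mm²/m = 1.62×10^-8 Ω·m
A = π(d/2)² = π(4.3600e-04 m)² = 5.9720e-07 m²
L = m/(density·A) = 0.504/(8920×5.9720e-07) = 94.61 m
R = ρL/A = (1.62×10^-8)(94.61)/(5.9720e-07) = 2.566 Ω
P = I²R = (16.3)² × 2.566 = 682 W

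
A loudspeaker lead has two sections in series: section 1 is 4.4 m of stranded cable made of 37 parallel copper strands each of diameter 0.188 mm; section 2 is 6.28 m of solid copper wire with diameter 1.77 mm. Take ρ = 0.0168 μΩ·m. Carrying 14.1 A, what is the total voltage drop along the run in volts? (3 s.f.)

1.62 V

ρ = 0.0168 μΩ·m = 1.68×10^-8 Ω·m
Section 1: A_strand = π(9.4000e-05)² = 2.776e-08 m²; R₁ = ρL/(N·A_s) = (1.68×10^-8)(4.4)/(37×2.776e-08) = 0.07197 Ω
Section 2: A = π(d/2)² = π(8.8500e-04 m)² = 2.461e-06 m²
R₂ = (1.68×10^-8)(6.28)/(2.461e-06) = 0.04288 Ω
R = R₁ + R₂ = 0.1148 Ω
V = IR = 14.1 × 0.1148 = 1.62 V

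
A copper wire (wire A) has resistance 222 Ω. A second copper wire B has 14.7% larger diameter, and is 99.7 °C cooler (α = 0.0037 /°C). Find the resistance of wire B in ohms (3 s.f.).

106 Ω

R ∝ ρL/d² with ρ ∝ (1+αΔT), so R_B/R_A = (1 + 14.7/100)⁻² × (1 − 0.0037×99.7)
= 0.7601 × 0.6311 = 0.4797
R_B = 0.4797 × 222 = 106 Ω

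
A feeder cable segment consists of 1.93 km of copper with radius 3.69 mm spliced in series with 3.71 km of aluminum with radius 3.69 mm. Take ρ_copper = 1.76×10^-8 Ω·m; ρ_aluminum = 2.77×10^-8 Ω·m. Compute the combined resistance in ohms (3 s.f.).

Segment 1: A = πr² = π(3.6900e-03 m)² = 4.278e-05 m²
R₁ = ρL/A = (1.76×10^-8)(1930)/(4.278e-05) = 0.7941 Ω
R₂ = (2.77×10^-8)(3710)/(4.278e-05) = 2.402 Ω
R = R₁ + R₂ = 3.20 Ω

3.20 Ω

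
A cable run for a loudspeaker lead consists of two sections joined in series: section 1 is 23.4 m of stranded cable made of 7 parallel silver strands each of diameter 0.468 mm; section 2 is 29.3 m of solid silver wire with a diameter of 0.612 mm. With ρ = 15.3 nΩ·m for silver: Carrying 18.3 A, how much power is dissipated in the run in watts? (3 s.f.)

ρ = 15.3 nΩ·m = 1.53×10^-8 Ω·m
Section 1: A_strand = π(2.3400e-04)² = 1.720e-07 m²; R₁ = ρL/(N·A_s) = (1.53×10^-8)(23.4)/(7×1.720e-07) = 0.2973 Ω
Section 2: A = π(d/2)² = π(3.0600e-04 m)² = 2.942e-07 m²
R₂ = (1.53×10^-8)(29.3)/(2.942e-07) = 1.524 Ω
R = R₁ + R₂ = 1.821 Ω
P = I²R = (18.3)² × 1.821 = 610 W

610 W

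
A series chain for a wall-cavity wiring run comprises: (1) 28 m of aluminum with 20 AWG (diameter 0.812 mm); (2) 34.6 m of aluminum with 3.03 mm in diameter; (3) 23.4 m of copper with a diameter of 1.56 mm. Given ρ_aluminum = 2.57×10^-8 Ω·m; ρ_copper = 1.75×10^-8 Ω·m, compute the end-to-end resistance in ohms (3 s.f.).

1.73 Ω

Seg 1: A = π(0.812/2 mm)² = π(4.0600e-04 m)² = 5.178e-07 m²
R_1 = (2.57×10^-8)(28)/(5.178e-07) = 1.39 Ω
Seg 2: A = π(d/2)² = π(1.5150e-03 m)² = 7.211e-06 m²
R_2 = (2.57×10^-8)(34.6)/(7.211e-06) = 0.1233 Ω
Seg 3: A = π(d/2)² = π(7.8000e-04 m)² = 1.911e-06 m²
R_3 = (1.75×10^-8)(23.4)/(1.911e-06) = 0.2142 Ω
R_total = R_1 + R_2 + R_3 = 1.73 Ω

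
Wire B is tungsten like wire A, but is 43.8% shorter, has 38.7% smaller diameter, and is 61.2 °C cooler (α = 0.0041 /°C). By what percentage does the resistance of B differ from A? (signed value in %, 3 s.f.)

R ∝ ρL/d² with ρ ∝ (1+αΔT), so R_B/R_A = (1 − 43.8/100) × (1 − 38.7/100)⁻² × (1 − 0.0041×61.2)
= 0.562 × 2.661 × 0.7491 = 1.12
(R_B − R_A)/R_A = 1.12 − 1 = 12.0%

12.0%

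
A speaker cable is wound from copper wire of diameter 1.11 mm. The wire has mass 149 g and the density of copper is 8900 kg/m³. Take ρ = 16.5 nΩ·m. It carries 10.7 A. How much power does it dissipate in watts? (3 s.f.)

ρ = 16.5 nΩ·m = 1.65×10^-8 Ω·m
A = π(d/2)² = π(5.5500e-04 m)² = 9.6769e-07 m²
L = m/(density·A) = 0.149/(8900×9.6769e-07) = 17.3 m
R = ρL/A = (1.65×10^-8)(17.3)/(9.6769e-07) = 0.295 Ω
P = I²R = (10.7)² × 0.295 = 33.8 W

33.8 W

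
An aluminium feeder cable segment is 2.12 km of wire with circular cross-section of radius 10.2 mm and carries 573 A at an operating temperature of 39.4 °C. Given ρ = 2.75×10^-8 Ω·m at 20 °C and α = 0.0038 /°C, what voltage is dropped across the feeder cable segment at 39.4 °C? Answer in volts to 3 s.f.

A = πr² = π(1.0200e-02 m)² = 3.269e-04 m²
R₍20₎ = ρL/A = (2.75×10^-8)(2120)/(3.269e-04) = 0.1784 Ω
R₍39.4₎ = R₍20₎(1 + αΔT) = 0.1784 × (1 + 0.0038×19.4) = 0.1915 Ω
V = IR = 573 × 0.1915 = 110 V

110 V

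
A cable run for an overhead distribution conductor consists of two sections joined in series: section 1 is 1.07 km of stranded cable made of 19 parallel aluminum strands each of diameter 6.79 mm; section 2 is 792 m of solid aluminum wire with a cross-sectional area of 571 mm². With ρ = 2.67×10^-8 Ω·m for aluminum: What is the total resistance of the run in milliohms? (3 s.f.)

Section 1: A_strand = π(3.3950e-03)² = 3.621e-05 m²; R₁ = ρL/(N·A_s) = (2.67×10^-8)(1070)/(19×3.621e-05) = 0.04153 Ω
Section 2: A = 571 mm² = 5.710e-04 m²
R₂ = (2.67×10^-8)(792)/(5.710e-04) = 0.03703 Ω
R = R₁ + R₂ = 78.6 mΩ

78.6 mΩ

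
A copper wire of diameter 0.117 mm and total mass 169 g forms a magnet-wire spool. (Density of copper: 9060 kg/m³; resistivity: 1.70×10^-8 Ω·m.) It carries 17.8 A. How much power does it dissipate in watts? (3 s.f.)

A = π(d/2)² = π(5.8500e-05 m)² = 1.0751e-08 m²
L = m/(density·A) = 0.169/(9060×1.0751e-08) = 1735 m
R = ρL/A = (1.70×10^-8)(1735)/(1.0751e-08) = 2743 Ω
P = I²R = (17.8)² × 2743 = 8.69×10^5 W

8.69×10^5 W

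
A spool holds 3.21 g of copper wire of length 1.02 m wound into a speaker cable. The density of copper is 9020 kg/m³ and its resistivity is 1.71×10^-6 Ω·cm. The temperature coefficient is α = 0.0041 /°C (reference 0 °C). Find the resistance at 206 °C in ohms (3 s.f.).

0.0922 Ω

ρ = 1.71×10^-6 Ω·cm = 1.71×10^-8 Ω·m
A = m/(density·L) = 0.00321/(9020×1.02) = 3.4890e-07 m²
R = ρL/A = (1.71×10^-8)(1.02)/(3.4890e-07) = 0.04999 Ω
R(206 °C) = 0.04999 × (1 + 0.0041×206) = 0.0922 Ω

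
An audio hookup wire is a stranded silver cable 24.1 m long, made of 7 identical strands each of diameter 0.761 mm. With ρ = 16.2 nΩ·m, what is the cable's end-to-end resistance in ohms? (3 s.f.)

0.123 Ω

ρ = 16.2 nΩ·m = 1.62×10^-8 Ω·m
A_strand = π(3.8050e-04 m)² = 4.548e-07 m²
R_strand = ρL/A = (1.62×10^-8)(24.1)/(4.548e-07) = 0.8584 Ω
R_total = R_strand/N = 0.8584/7 = 0.123 Ω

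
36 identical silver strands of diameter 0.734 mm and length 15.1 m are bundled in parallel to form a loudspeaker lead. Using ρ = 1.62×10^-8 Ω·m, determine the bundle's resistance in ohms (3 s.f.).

0.0161 Ω

A_strand = π(3.6700e-04 m)² = 4.231e-07 m²
R_strand = ρL/A = (1.62×10^-8)(15.1)/(4.231e-07) = 0.5781 Ω
R_total = R_strand/N = 0.5781/36 = 0.0161 Ω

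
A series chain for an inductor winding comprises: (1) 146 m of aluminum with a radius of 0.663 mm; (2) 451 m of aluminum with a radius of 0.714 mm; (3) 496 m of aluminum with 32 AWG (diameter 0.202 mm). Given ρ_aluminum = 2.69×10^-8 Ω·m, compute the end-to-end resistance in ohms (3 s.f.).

Seg 1: A = πr² = π(6.6300e-04 m)² = 1.381e-06 m²
R_1 = (2.69×10^-8)(146)/(1.381e-06) = 2.844 Ω
Seg 2: A = πr² = π(7.1400e-04 m)² = 1.602e-06 m²
R_2 = (2.69×10^-8)(451)/(1.602e-06) = 7.575 Ω
Seg 3: A = π(0.202/2 mm)² = π(1.0100e-04 m)² = 3.205e-08 m²
R_3 = (2.69×10^-8)(496)/(3.205e-08) = 416.3 Ω
R_total = R_1 + R_2 + R_3 = 427 Ω

427 Ω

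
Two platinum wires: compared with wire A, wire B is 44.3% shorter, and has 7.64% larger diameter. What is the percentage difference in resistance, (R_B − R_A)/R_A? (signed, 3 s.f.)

-51.9%

R ∝ L/d², so R_B/R_A = (1 − 44.3/100) × (1 + 7.64/100)⁻²
= 0.557 × 0.8631 = 0.4807
(R_B − R_A)/R_A = 0.4807 − 1 = -51.9%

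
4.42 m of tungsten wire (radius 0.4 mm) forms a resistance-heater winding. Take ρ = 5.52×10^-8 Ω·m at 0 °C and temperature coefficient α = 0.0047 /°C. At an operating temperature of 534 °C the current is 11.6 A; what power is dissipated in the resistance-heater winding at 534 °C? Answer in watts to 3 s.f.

A = πr² = π(4.0000e-04 m)² = 5.027e-07 m²
R₍0₎ = ρL/A = (5.52×10^-8)(4.42)/(5.027e-07) = 0.4854 Ω
R₍534₎ = R₍0₎(1 + αΔT) = 0.4854 × (1 + 0.0047×534) = 1.704 Ω
P = I²R = (11.6)² × 1.704 = 229 W

229 W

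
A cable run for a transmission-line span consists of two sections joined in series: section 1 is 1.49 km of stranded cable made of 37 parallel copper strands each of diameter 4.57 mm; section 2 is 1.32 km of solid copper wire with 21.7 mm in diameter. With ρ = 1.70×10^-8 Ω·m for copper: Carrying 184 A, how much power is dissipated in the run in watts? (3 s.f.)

Section 1: A_strand = π(2.2850e-03)² = 1.640e-05 m²; R₁ = ρL/(N·A_s) = (1.70×10^-8)(1490)/(37×1.640e-05) = 0.04174 Ω
Section 2: A = π(d/2)² = π(1.0850e-02 m)² = 3.698e-04 m²
R₂ = (1.70×10^-8)(1320)/(3.698e-04) = 0.06068 Ω
R = R₁ + R₂ = 0.1024 Ω
P = I²R = (184)² × 0.1024 = 3470 W

3470 W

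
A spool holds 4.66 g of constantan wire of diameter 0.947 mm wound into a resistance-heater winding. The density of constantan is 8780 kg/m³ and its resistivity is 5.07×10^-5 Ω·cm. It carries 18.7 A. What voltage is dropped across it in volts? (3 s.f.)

ρ = 5.07×10^-5 Ω·cm = 5.07×10^-7 Ω·m
A = π(d/2)² = π(4.7350e-04 m)² = 7.0435e-07 m²
L = m/(density·A) = 0.00466/(8780×7.0435e-07) = 0.7535 m
R = ρL/A = (5.07×10^-7)(0.7535)/(7.0435e-07) = 0.5424 Ω
V = IR = 18.7 × 0.5424 = 10.1 V

10.1 V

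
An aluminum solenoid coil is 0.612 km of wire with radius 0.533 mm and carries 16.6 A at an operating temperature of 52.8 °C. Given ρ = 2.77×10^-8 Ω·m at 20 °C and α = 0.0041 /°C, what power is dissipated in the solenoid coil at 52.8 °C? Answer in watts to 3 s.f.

A = πr² = π(5.3300e-04 m)² = 8.925e-07 m²
R₍20₎ = ρL/A = (2.77×10^-8)(612)/(8.925e-07) = 18.99 Ω
R₍52.8₎ = R₍20₎(1 + αΔT) = 18.99 × (1 + 0.0041×32.8) = 21.55 Ω
P = I²R = (16.6)² × 21.55 = 5940 W

5940 W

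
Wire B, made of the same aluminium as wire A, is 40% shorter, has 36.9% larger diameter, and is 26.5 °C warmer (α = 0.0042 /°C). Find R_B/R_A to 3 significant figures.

0.356

R ∝ ρL/d² with ρ ∝ (1+αΔT), so R_B/R_A = (1 − 40/100) × (1 + 36.9/100)⁻² × (1 + 0.0042×26.5)
= 0.6 × 0.5336 × 1.111 = 0.356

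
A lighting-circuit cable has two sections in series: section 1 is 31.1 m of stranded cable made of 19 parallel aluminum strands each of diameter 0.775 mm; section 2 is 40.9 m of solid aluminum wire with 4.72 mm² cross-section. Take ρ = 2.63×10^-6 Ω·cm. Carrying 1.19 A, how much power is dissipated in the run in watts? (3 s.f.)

ρ = 2.63×10^-6 Ω·cm = 2.63×10^-8 Ω·m
Section 1: A_strand = π(3.8750e-04)² = 4.717e-07 m²; R₁ = ρL/(N·A_s) = (2.63×10^-8)(31.1)/(19×4.717e-07) = 0.09126 Ω
Section 2: A = 4.72 mm² = 4.720e-06 m²
R₂ = (2.63×10^-8)(40.9)/(4.720e-06) = 0.2279 Ω
R = R₁ + R₂ = 0.3192 Ω
P = I²R = (1.19)² × 0.3192 = 0.452 W

0.452 W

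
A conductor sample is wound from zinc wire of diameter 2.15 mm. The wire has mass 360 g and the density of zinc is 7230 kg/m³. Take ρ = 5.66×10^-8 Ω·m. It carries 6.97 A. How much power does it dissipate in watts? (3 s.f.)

10.4 W

A = π(d/2)² = π(1.0750e-03 m)² = 3.6305e-06 m²
L = m/(density·A) = 0.36/(7230×3.6305e-06) = 13.72 m
R = ρL/A = (5.66×10^-8)(13.72)/(3.6305e-06) = 0.2138 Ω
P = I²R = (6.97)² × 0.2138 = 10.4 W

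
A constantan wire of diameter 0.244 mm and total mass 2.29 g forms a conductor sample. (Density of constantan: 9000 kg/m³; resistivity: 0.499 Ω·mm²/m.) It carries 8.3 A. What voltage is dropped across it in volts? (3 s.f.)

482 V

ρ = 0.499 Ω·mm²/m = 4.99×10^-7 Ω·m
A = π(d/2)² = π(1.2200e-04 m)² = 4.6759e-08 m²
L = m/(density·A) = 0.00229/(9000×4.6759e-08) = 5.442 m
R = ρL/A = (4.99×10^-7)(5.442)/(4.6759e-08) = 58.07 Ω
V = IR = 8.3 × 58.07 = 482 V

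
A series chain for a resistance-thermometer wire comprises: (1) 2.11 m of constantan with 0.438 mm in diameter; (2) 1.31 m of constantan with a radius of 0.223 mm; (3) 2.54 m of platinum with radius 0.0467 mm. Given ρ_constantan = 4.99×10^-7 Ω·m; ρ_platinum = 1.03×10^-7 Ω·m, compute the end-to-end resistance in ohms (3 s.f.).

49.4 Ω

Seg 1: A = π(d/2)² = π(2.1900e-04 m)² = 1.507e-07 m²
R_1 = (4.99×10^-7)(2.11)/(1.507e-07) = 6.988 Ω
Seg 2: A = πr² = π(2.2300e-04 m)² = 1.562e-07 m²
R_2 = (4.99×10^-7)(1.31)/(1.562e-07) = 4.184 Ω
Seg 3: A = πr² = π(4.6700e-05 m)² = 6.851e-09 m²
R_3 = (1.03×10^-7)(2.54)/(6.851e-09) = 38.18 Ω
R_total = R_1 + R_2 + R_3 = 49.4 Ω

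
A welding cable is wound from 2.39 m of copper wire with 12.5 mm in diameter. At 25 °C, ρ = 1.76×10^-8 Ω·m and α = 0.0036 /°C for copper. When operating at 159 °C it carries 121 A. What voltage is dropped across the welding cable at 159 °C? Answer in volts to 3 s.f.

A = π(d/2)² = π(6.2500e-03 m)² = 1.227e-04 m²
R₍25₎ = ρL/A = (1.76×10^-8)(2.39)/(1.227e-04) = 3.428×10^-4 Ω
R₍159₎ = R₍25₎(1 + αΔT) = 3.428×10^-4 × (1 + 0.0036×134) = 5.081×10^-4 Ω
V = IR = 121 × 5.081×10^-4 = 0.0615 V

0.0615 V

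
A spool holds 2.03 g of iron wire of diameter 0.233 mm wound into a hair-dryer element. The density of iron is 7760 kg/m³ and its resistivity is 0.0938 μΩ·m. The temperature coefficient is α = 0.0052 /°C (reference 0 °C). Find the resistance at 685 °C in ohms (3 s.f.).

ρ = 0.0938 μΩ·m = 9.38×10^-8 Ω·m
A = π(d/2)² = π(1.1650e-04 m)² = 4.2638e-08 m²
L = m/(density·A) = 0.00203/(7760×4.2638e-08) = 6.135 m
R = ρL/A = (9.38×10^-8)(6.135)/(4.2638e-08) = 13.5 Ω
R(685 °C) = 13.5 × (1 + 0.0052×685) = 61.6 Ω

61.6 Ω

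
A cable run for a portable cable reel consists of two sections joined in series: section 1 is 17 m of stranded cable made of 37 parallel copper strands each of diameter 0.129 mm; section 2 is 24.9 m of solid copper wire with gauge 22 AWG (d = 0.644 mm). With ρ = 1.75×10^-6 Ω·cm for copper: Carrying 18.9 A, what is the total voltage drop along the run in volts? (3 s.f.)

36.9 V

ρ = 1.75×10^-6 Ω·cm = 1.75×10^-8 Ω·m
Section 1: A_strand = π(6.4500e-05)² = 1.307e-08 m²; R₁ = ρL/(N·A_s) = (1.75×10^-8)(17)/(37×1.307e-08) = 0.6152 Ω
Section 2: A = π(0.644/2 mm)² = π(3.2200e-04 m)² = 3.257e-07 m²
R₂ = (1.75×10^-8)(24.9)/(3.257e-07) = 1.338 Ω
R = R₁ + R₂ = 1.953 Ω
V = IR = 18.9 × 1.953 = 36.9 V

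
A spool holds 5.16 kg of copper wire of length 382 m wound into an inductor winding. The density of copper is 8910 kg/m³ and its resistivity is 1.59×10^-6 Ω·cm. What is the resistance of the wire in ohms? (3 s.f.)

ρ = 1.59×10^-6 Ω·cm = 1.59×10^-8 Ω·m
A = m/(density·L) = 5.16/(8910×382) = 1.5160e-06 m²
R = ρL/A = (1.59×10^-8)(382)/(1.5160e-06) = 4.01 Ω

4.01 Ω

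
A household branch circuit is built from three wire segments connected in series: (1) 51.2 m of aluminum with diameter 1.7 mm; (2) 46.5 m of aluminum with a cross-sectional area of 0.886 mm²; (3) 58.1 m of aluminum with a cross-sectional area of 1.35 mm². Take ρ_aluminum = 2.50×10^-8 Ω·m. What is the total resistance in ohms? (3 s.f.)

Seg 1: A = π(d/2)² = π(8.5000e-04 m)² = 2.270e-06 m²
R_1 = (2.50×10^-8)(51.2)/(2.270e-06) = 0.5639 Ω
Seg 2: A = 0.886 mm² = 8.860e-07 m²
R_2 = (2.50×10^-8)(46.5)/(8.860e-07) = 1.312 Ω
Seg 3: A = 1.35 mm² = 1.350e-06 m²
R_3 = (2.50×10^-8)(58.1)/(1.350e-06) = 1.076 Ω
R_total = R_1 + R_2 + R_3 = 2.95 Ω

2.95 Ω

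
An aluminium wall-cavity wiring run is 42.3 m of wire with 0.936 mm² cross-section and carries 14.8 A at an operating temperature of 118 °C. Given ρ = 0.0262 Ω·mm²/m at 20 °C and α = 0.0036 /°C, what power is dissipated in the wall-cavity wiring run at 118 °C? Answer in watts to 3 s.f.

ρ = 0.0262 Ω·mm²/m = 2.62×10^-8 Ω·m
A = 0.936 mm² = 9.360e-07 m²
R₍20₎ = ρL/A = (2.62×10^-8)(42.3)/(9.360e-07) = 1.184 Ω
R₍118₎ = R₍20₎(1 + αΔT) = 1.184 × (1 + 0.0036×98) = 1.602 Ω
P = I²R = (14.8)² × 1.602 = 351 W

351 W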